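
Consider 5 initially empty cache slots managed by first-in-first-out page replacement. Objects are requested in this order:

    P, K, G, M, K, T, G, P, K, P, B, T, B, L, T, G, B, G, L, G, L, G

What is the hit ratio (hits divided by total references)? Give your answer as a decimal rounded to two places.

0.68

P → miss, frames [P]
K → miss, frames [P, K]
G → miss, frames [P, K, G]
M → miss, frames [P, K, G, M]
K → hit
T → miss, frames [P, K, G, M, T]
G → hit
P → hit
K → hit
P → hit
B → miss, evict P, frames [K, G, M, T, B]
T → hit
B → hit
L → miss, evict K, frames [G, M, T, B, L]
T → hit
G → hit
B → hit
G → hit
L → hit
G → hit
L → hit
G → hit
Hits: 15 of 22 references → 15/22 = 0.6818.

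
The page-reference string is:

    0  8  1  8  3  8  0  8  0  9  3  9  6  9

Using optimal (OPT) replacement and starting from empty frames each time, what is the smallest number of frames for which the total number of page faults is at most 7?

3

f=1: 14 faults
f=2: 8 faults
f=3: 6 faults
f=4: 6 faults
f=5: 6 faults
f=6: 6 faults
Smallest f with faults ≤ 7 is 3.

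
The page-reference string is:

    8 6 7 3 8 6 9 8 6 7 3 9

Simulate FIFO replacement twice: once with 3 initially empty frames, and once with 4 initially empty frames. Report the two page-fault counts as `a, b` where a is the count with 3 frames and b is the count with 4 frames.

9, 10

3 frames: F F F F F F F . . F F . → 9 faults.
4 frames: F F F F . . F F F F F F → 10 faults.
10 > 9: adding a frame increased faults — Belady's anomaly.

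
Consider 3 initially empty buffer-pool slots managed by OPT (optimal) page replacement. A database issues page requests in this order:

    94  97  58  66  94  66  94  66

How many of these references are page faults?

94 → fault, frames (94)
97 → fault, frames (94 97)
58 → fault, frames (94 97 58)
66 → fault, evict 58, frames (94 97 66)
94 → hit
66 → hit
94 → hit
66 → hit
Page faults: 4.

4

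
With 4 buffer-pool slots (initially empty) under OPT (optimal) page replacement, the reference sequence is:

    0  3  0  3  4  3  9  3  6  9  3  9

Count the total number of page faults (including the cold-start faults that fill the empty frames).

0 → fault, frames {0}
3 → fault, frames {0,3}
0 → hit
3 → hit
4 → fault, frames {0,3,4}
3 → hit
9 → fault, frames {0,3,4,9}
3 → hit
6 → fault, evict 4, frames {0,3,9,6}
9 → hit
3 → hit
9 → hit
Page faults: 5.

5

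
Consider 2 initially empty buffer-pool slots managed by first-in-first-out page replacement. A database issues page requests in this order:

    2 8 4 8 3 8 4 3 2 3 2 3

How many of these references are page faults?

2: miss, frames [2]
8: miss, frames [2, 8]
4: miss, evict 2, frames [8, 4]
8: hit
3: miss, evict 8, frames [4, 3]
8: miss, evict 4, frames [3, 8]
4: miss, evict 3, frames [8, 4]
3: miss, evict 8, frames [4, 3]
2: miss, evict 4, frames [3, 2]
3: hit
2: hit
3: hit
Page faults: 8.

8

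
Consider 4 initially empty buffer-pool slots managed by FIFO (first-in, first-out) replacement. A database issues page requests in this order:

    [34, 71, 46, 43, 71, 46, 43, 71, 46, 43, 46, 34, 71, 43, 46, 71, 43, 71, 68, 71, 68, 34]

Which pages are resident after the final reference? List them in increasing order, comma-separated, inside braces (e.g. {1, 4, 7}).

{34, 43, 46, 68}

34 -> fault, frames (34)
71 -> fault, frames (34 71)
46 -> fault, frames (34 71 46)
43 -> fault, frames (34 71 46 43)
71 -> hit
46 -> hit
43 -> hit
71 -> hit
46 -> hit
43 -> hit
46 -> hit
34 -> hit
71 -> hit
43 -> hit
46 -> hit
71 -> hit
43 -> hit
71 -> hit
68 -> fault, evict 34, frames (71 46 43 68)
71 -> hit
68 -> hit
34 -> fault, evict 71, frames (46 43 68 34)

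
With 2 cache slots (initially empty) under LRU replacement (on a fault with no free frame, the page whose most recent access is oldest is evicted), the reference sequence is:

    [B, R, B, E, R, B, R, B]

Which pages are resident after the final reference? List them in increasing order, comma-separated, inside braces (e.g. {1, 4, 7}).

{B, R}

B → fault, frames {B}
R → fault, frames {B,R}
B → hit
E → fault, evict R, frames {B,E}
R → fault, evict B, frames {E,R}
B → fault, evict E, frames {R,B}
R → hit
B → hit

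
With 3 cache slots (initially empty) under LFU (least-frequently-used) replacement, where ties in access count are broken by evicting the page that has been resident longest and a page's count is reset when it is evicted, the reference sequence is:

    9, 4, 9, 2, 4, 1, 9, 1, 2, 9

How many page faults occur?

9 → miss, frames [9]
4 → miss, frames [9, 4]
9 → hit
2 → miss, frames [9, 4, 2]
4 → hit
1 → miss, evict 2, frames [9, 4, 1]
9 → hit
1 → hit
2 → miss, evict 4, frames [9, 1, 2]
9 → hit
Page faults: 5.

5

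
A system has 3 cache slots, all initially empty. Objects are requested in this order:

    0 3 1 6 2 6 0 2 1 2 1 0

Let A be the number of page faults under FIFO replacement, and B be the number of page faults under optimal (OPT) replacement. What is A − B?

Under FIFO: F F F F F . F . F . . . → 7 faults.
Under OPT: F F F F F . . . F . . . → 6 faults.
A − B = 7 − 6 = 1.

1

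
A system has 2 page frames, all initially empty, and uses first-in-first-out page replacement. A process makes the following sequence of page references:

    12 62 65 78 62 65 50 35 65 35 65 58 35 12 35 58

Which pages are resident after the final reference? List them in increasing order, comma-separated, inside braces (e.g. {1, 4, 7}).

12 -> miss, frames {12}
62 -> miss, frames {12,62}
65 -> miss, evict 12, frames {62,65}
78 -> miss, evict 62, frames {65,78}
62 -> miss, evict 65, frames {78,62}
65 -> miss, evict 78, frames {62,65}
50 -> miss, evict 62, frames {65,50}
35 -> miss, evict 65, frames {50,35}
65 -> miss, evict 50, frames {35,65}
35 -> hit
65 -> hit
58 -> miss, evict 35, frames {65,58}
35 -> miss, evict 65, frames {58,35}
12 -> miss, evict 58, frames {35,12}
35 -> hit
58 -> miss, evict 35, frames {12,58}

{12, 58}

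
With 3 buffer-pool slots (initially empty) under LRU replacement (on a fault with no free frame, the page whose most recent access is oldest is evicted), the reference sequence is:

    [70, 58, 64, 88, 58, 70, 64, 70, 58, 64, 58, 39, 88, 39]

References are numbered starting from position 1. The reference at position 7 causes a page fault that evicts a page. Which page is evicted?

88

pos 1: 70 → miss, frames (70)
pos 2: 58 → miss, frames (70 58)
pos 3: 64 → miss, frames (70 58 64)
pos 4: 88 → miss, evict 70, frames (58 64 88)
pos 5: 58 → hit
pos 6: 70 → miss, evict 64, frames (88 58 70)
pos 7: 64 → miss, evict 88, frames (58 70 64)
At position 7, page 88 is evicted.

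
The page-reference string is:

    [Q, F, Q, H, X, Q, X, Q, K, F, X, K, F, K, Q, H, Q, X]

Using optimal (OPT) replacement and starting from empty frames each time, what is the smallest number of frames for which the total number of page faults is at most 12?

f=1: 18 faults
f=2: 10 faults
f=3: 7 faults
f=4: 6 faults
f=5: 5 faults
Smallest f with faults ≤ 12 is 2.

2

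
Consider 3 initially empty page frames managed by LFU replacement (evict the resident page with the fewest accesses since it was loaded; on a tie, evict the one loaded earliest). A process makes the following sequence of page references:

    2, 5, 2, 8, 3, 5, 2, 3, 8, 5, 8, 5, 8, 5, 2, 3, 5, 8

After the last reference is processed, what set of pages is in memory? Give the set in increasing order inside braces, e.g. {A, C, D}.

{2, 3, 8}

2: fault, frames [2]
5: fault, frames [2, 5]
2: hit
8: fault, frames [2, 5, 8]
3: fault, evict 5, frames [2, 8, 3]
5: fault, evict 8, frames [2, 3, 5]
2: hit
3: hit
8: fault, evict 5, frames [2, 3, 8]
5: fault, evict 8, frames [2, 3, 5]
8: fault, evict 5, frames [2, 3, 8]
5: fault, evict 8, frames [2, 3, 5]
8: fault, evict 5, frames [2, 3, 8]
5: fault, evict 8, frames [2, 3, 5]
2: hit
3: hit
5: hit
8: fault, evict 5, frames [2, 3, 8]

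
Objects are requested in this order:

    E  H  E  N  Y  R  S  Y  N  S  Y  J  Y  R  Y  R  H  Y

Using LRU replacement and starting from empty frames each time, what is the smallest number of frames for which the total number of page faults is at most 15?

f=1: 18 faults
f=2: 14 faults
f=3: 10 faults
f=4: 9 faults
f=5: 8 faults
f=6: 8 faults
f=7: 7 faults
Smallest f with faults ≤ 15 is 2.

2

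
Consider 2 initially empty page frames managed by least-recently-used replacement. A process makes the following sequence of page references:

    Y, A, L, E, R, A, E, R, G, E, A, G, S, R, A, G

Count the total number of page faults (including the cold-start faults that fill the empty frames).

16

Y: miss, frames (Y)
A: miss, frames (Y A)
L: miss, evict Y, frames (A L)
E: miss, evict A, frames (L E)
R: miss, evict L, frames (E R)
A: miss, evict E, frames (R A)
E: miss, evict R, frames (A E)
R: miss, evict A, frames (E R)
G: miss, evict E, frames (R G)
E: miss, evict R, frames (G E)
A: miss, evict G, frames (E A)
G: miss, evict E, frames (A G)
S: miss, evict A, frames (G S)
R: miss, evict G, frames (S R)
A: miss, evict S, frames (R A)
G: miss, evict R, frames (A G)
Page faults: 16.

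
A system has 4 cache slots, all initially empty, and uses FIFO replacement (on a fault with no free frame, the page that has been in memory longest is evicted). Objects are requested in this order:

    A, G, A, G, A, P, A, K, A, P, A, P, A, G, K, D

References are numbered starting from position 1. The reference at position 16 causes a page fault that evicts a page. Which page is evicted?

pos 1: A → miss, frames [A]
pos 2: G → miss, frames [A, G]
pos 3: A → hit
pos 4: G → hit
pos 5: A → hit
pos 6: P → miss, frames [A, G, P]
pos 7: A → hit
pos 8: K → miss, frames [A, G, P, K]
pos 9: A → hit
pos 10: P → hit
pos 11: A → hit
pos 12: P → hit
pos 13: A → hit
pos 14: G → hit
pos 15: K → hit
pos 16: D → miss, evict A, frames [G, P, K, D]
At position 16, page A is evicted.

A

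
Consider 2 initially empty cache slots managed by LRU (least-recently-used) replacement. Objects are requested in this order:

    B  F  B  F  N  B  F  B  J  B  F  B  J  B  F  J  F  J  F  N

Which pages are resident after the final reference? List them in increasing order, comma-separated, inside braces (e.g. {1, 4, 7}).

{F, N}

B: fault, frames {B}
F: fault, frames {B,F}
B: hit
F: hit
N: fault, evict B, frames {F,N}
B: fault, evict F, frames {N,B}
F: fault, evict N, frames {B,F}
B: hit
J: fault, evict F, frames {B,J}
B: hit
F: fault, evict J, frames {B,F}
B: hit
J: fault, evict F, frames {B,J}
B: hit
F: fault, evict J, frames {B,F}
J: fault, evict B, frames {F,J}
F: hit
J: hit
F: hit
N: fault, evict J, frames {F,N}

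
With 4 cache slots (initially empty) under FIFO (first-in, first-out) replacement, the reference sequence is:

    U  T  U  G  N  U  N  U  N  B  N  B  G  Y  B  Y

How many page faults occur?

U → miss, frames (U)
T → miss, frames (U T)
U → hit
G → miss, frames (U T G)
N → miss, frames (U T G N)
U → hit
N → hit
U → hit
N → hit
B → miss, evict U, frames (T G N B)
N → hit
B → hit
G → hit
Y → miss, evict T, frames (G N B Y)
B → hit
Y → hit
Page faults: 6.

6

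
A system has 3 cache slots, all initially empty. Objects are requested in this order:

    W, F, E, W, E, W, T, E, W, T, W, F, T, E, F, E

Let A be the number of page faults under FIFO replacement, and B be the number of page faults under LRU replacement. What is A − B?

1

Under FIFO: F F F . . . F . F . . F . F . . → 7 faults.
Under LRU: F F F . . . F . . . . F . F . . → 6 faults.
A − B = 7 − 6 = 1.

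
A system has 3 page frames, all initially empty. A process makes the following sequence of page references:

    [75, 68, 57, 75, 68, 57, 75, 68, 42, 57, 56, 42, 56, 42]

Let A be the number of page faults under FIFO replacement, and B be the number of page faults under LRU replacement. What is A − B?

Under FIFO: F F F . . . . . F . F . . . → 5 faults.
Under LRU: F F F . . . . . F F F . . . → 6 faults.
A − B = 5 − 6 = -1.

-1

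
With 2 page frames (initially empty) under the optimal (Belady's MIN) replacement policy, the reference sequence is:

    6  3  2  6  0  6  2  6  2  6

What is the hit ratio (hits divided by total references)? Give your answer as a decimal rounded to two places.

6 → miss, frames [6]
3 → miss, frames [6, 3]
2 → miss, evict 3, frames [6, 2]
6 → hit
0 → miss, evict 2, frames [6, 0]
6 → hit
2 → miss, evict 0, frames [6, 2]
6 → hit
2 → hit
6 → hit
Hits: 5 of 10 references → 5/10 = 0.5000.

0.50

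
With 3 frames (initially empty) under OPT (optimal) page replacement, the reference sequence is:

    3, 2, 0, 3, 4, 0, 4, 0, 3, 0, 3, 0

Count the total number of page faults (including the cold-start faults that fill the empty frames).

4

3 -> miss, frames (3)
2 -> miss, frames (3 2)
0 -> miss, frames (3 2 0)
3 -> hit
4 -> miss, evict 2, frames (3 0 4)
0 -> hit
4 -> hit
0 -> hit
3 -> hit
0 -> hit
3 -> hit
0 -> hit
Page faults: 4.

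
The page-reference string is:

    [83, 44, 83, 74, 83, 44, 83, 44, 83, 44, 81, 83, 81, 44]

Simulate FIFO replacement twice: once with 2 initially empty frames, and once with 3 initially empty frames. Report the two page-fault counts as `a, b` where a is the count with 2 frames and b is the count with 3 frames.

8, 6

2 frames: F F . F F F . . . . F F . F → 8 faults.
3 frames: F F . F . . . . . . F F . F → 6 faults.
6 < 8: adding a frame reduced faults, as is typical.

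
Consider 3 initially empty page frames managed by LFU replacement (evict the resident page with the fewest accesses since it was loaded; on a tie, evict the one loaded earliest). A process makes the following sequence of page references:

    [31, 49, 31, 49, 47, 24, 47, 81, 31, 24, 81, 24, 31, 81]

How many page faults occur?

31 -> miss, frames {31}
49 -> miss, frames {31,49}
31 -> hit
49 -> hit
47 -> miss, frames {31,49,47}
24 -> miss, evict 47, frames {31,49,24}
47 -> miss, evict 24, frames {31,49,47}
81 -> miss, evict 47, frames {31,49,81}
31 -> hit
24 -> miss, evict 81, frames {31,49,24}
81 -> miss, evict 24, frames {31,49,81}
24 -> miss, evict 81, frames {31,49,24}
31 -> hit
81 -> miss, evict 24, frames {31,49,81}
Page faults: 10.

10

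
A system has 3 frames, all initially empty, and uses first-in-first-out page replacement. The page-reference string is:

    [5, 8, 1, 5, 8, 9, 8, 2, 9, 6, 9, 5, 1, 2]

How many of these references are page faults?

5 → miss, frames [5]
8 → miss, frames [5, 8]
1 → miss, frames [5, 8, 1]
5 → hit
8 → hit
9 → miss, evict 5, frames [8, 1, 9]
8 → hit
2 → miss, evict 8, frames [1, 9, 2]
9 → hit
6 → miss, evict 1, frames [9, 2, 6]
9 → hit
5 → miss, evict 9, frames [2, 6, 5]
1 → miss, evict 2, frames [6, 5, 1]
2 → miss, evict 6, frames [5, 1, 2]
Page faults: 9.

9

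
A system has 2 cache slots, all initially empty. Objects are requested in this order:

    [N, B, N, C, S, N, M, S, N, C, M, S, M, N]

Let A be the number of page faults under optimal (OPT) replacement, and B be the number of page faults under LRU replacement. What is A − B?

-3

Under OPT: F F . F F . F . F F . F . F → 9 faults.
Under LRU: F F . F F F F F F F F F . F → 12 faults.
A − B = 9 − 12 = -3.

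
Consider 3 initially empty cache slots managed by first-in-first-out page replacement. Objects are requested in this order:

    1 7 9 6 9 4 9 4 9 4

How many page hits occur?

5

1 -> miss, frames [1]
7 -> miss, frames [1, 7]
9 -> miss, frames [1, 7, 9]
6 -> miss, evict 1, frames [7, 9, 6]
9 -> hit
4 -> miss, evict 7, frames [9, 6, 4]
9 -> hit
4 -> hit
9 -> hit
4 -> hit
Hits: 5.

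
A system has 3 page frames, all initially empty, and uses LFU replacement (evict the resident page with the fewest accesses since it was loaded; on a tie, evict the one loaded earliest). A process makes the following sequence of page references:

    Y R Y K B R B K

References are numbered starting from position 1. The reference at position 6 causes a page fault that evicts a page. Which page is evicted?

pos 1: Y → fault, frames [Y]
pos 2: R → fault, frames [Y, R]
pos 3: Y → hit
pos 4: K → fault, frames [Y, R, K]
pos 5: B → fault, evict R, frames [Y, K, B]
pos 6: R → fault, evict K, frames [Y, B, R]
At position 6, page K is evicted.

K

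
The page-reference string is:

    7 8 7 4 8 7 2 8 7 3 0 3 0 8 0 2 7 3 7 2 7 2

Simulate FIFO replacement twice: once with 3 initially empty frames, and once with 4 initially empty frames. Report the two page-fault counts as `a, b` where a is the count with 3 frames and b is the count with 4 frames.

3 frames: F F . F . . F . F F F . . F . F F F . . . . → 11 faults.
4 frames: F F . F . . F . . F F . . F . . F . . F . . → 9 faults.
9 < 11: adding a frame reduced faults, as is typical.

11, 9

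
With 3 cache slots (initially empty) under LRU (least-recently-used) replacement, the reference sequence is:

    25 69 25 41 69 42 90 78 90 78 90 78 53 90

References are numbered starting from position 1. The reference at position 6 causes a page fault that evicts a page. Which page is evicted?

pos 1: 25 -> fault, frames [25]
pos 2: 69 -> fault, frames [25, 69]
pos 3: 25 -> hit
pos 4: 41 -> fault, frames [69, 25, 41]
pos 5: 69 -> hit
pos 6: 42 -> fault, evict 25, frames [41, 69, 42]
At position 6, page 25 is evicted.

25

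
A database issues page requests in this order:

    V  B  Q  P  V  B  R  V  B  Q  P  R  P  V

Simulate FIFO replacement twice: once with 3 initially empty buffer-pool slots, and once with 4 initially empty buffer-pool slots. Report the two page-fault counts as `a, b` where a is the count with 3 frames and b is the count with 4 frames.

3 frames: F F F F F F F . . F F . . F → 10 faults.
4 frames: F F F F . . F F F F F F . F → 11 faults.
11 > 10: adding a frame increased faults — Belady's anomaly.

10, 11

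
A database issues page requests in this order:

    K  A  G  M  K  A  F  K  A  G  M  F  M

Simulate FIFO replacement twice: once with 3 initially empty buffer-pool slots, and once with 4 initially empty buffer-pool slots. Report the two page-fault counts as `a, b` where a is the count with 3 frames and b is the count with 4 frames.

9, 10

3 frames: F F F F F F F . . F F . . → 9 faults.
4 frames: F F F F . . F F F F F F . → 10 faults.
10 > 9: adding a frame increased faults — Belady's anomaly.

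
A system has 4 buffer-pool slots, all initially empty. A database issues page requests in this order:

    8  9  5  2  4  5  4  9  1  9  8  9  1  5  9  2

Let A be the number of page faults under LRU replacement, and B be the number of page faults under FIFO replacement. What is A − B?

-1

Under LRU: F F F F F . . . F . F . . F . F → 9 faults.
Under FIFO: F F F F F . . . F F F . . F . F → 10 faults.
A − B = 9 − 10 = -1.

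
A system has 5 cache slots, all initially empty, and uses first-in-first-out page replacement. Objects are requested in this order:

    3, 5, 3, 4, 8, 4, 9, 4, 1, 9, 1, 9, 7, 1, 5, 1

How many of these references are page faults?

8

3: fault, frames {3}
5: fault, frames {3,5}
3: hit
4: fault, frames {3,5,4}
8: fault, frames {3,5,4,8}
4: hit
9: fault, frames {3,5,4,8,9}
4: hit
1: fault, evict 3, frames {5,4,8,9,1}
9: hit
1: hit
9: hit
7: fault, evict 5, frames {4,8,9,1,7}
1: hit
5: fault, evict 4, frames {8,9,1,7,5}
1: hit
Page faults: 8.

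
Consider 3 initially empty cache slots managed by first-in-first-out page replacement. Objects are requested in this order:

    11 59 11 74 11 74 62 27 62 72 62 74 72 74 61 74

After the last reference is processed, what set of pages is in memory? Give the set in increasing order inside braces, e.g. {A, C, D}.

11: fault, frames [11]
59: fault, frames [11, 59]
11: hit
74: fault, frames [11, 59, 74]
11: hit
74: hit
62: fault, evict 11, frames [59, 74, 62]
27: fault, evict 59, frames [74, 62, 27]
62: hit
72: fault, evict 74, frames [62, 27, 72]
62: hit
74: fault, evict 62, frames [27, 72, 74]
72: hit
74: hit
61: fault, evict 27, frames [72, 74, 61]
74: hit

{61, 72, 74}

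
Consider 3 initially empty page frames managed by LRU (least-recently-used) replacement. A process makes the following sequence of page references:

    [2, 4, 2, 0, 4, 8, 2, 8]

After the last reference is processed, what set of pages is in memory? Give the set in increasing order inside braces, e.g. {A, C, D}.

{2, 4, 8}

2 -> fault, frames [2]
4 -> fault, frames [2, 4]
2 -> hit
0 -> fault, frames [4, 2, 0]
4 -> hit
8 -> fault, evict 2, frames [0, 4, 8]
2 -> fault, evict 0, frames [4, 8, 2]
8 -> hit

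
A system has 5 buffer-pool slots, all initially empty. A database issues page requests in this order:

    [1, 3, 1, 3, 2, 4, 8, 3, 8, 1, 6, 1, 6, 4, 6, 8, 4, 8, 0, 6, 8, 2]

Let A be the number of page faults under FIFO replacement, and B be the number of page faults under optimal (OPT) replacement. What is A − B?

Under FIFO: F F . . F F F . . . F F . . . . . . F . . F → 9 faults.
Under OPT: F F . . F F F . . . F . . . . . . . F . . . → 7 faults.
A − B = 9 − 7 = 2.

2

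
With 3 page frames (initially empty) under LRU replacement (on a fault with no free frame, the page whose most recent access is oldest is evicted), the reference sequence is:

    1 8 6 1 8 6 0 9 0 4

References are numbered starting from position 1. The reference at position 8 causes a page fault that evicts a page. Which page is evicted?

pos 1: 1 -> fault, frames [1]
pos 2: 8 -> fault, frames [1, 8]
pos 3: 6 -> fault, frames [1, 8, 6]
pos 4: 1 -> hit
pos 5: 8 -> hit
pos 6: 6 -> hit
pos 7: 0 -> fault, evict 1, frames [8, 6, 0]
pos 8: 9 -> fault, evict 8, frames [6, 0, 9]
At position 8, page 8 is evicted.

8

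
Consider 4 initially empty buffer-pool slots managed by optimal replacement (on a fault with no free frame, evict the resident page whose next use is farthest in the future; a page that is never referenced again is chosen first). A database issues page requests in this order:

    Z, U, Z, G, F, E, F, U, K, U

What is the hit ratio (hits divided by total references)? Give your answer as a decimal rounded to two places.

0.40

Z → fault, frames {Z}
U → fault, frames {Z,U}
Z → hit
G → fault, frames {Z,U,G}
F → fault, frames {Z,U,G,F}
E → fault, evict G, frames {Z,U,F,E}
F → hit
U → hit
K → fault, evict E, frames {Z,U,F,K}
U → hit
Hits: 4 of 10 references → 4/10 = 0.4000.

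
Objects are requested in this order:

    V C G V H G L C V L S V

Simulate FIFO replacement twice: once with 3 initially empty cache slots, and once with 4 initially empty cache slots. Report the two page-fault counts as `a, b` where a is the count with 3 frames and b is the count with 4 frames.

3 frames: F F F . F . F F F . F . → 8 faults.
4 frames: F F F . F . F . F . F . → 7 faults.
7 < 8: adding a frame reduced faults, as is typical.

8, 7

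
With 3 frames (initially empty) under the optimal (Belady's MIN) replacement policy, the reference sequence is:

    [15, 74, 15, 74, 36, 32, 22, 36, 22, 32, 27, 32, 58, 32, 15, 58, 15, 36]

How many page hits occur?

10

15 -> fault, frames {15}
74 -> fault, frames {15,74}
15 -> hit
74 -> hit
36 -> fault, frames {15,74,36}
32 -> fault, evict 74, frames {15,36,32}
22 -> fault, evict 15, frames {36,32,22}
36 -> hit
22 -> hit
32 -> hit
27 -> fault, evict 22, frames {36,32,27}
32 -> hit
58 -> fault, evict 27, frames {36,32,58}
32 -> hit
15 -> fault, evict 32, frames {36,58,15}
58 -> hit
15 -> hit
36 -> hit
Hits: 10.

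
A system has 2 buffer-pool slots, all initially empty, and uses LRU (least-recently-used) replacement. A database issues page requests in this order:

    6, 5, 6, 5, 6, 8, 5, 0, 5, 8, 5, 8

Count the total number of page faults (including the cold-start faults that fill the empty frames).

6

6: fault, frames {6}
5: fault, frames {6,5}
6: hit
5: hit
6: hit
8: fault, evict 5, frames {6,8}
5: fault, evict 6, frames {8,5}
0: fault, evict 8, frames {5,0}
5: hit
8: fault, evict 0, frames {5,8}
5: hit
8: hit
Page faults: 6.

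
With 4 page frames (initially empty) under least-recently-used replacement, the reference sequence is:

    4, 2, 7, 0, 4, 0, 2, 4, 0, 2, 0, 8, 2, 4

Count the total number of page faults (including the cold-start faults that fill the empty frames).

4 -> fault, frames {4}
2 -> fault, frames {4,2}
7 -> fault, frames {4,2,7}
0 -> fault, frames {4,2,7,0}
4 -> hit
0 -> hit
2 -> hit
4 -> hit
0 -> hit
2 -> hit
0 -> hit
8 -> fault, evict 7, frames {4,2,0,8}
2 -> hit
4 -> hit
Page faults: 5.

5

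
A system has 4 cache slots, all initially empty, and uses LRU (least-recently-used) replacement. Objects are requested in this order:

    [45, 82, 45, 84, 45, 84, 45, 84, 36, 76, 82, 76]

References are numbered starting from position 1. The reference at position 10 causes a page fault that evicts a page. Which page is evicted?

82

pos 1: 45 → fault, frames {45}
pos 2: 82 → fault, frames {45,82}
pos 3: 45 → hit
pos 4: 84 → fault, frames {82,45,84}
pos 5: 45 → hit
pos 6: 84 → hit
pos 7: 45 → hit
pos 8: 84 → hit
pos 9: 36 → fault, frames {82,45,84,36}
pos 10: 76 → fault, evict 82, frames {45,84,36,76}
At position 10, page 82 is evicted.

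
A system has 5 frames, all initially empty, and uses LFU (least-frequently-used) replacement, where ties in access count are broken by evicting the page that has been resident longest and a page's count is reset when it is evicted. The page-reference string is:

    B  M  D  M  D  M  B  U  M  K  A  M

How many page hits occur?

6

B: miss, frames [B]
M: miss, frames [B, M]
D: miss, frames [B, M, D]
M: hit
D: hit
M: hit
B: hit
U: miss, frames [B, M, D, U]
M: hit
K: miss, frames [B, M, D, U, K]
A: miss, evict U, frames [B, M, D, K, A]
M: hit
Hits: 6.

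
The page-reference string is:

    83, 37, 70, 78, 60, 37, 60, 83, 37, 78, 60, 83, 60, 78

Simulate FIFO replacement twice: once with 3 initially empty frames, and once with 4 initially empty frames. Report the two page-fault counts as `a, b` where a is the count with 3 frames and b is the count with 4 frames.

9, 7

3 frames: F F F F F F . F . F F . . . → 9 faults.
4 frames: F F F F F . . F F . . . . . → 7 faults.
7 < 9: adding a frame reduced faults, as is typical.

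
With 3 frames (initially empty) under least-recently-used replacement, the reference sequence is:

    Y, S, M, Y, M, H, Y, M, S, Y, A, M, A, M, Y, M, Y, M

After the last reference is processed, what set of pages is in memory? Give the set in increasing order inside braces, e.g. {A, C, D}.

Y: fault, frames [Y]
S: fault, frames [Y, S]
M: fault, frames [Y, S, M]
Y: hit
M: hit
H: fault, evict S, frames [Y, M, H]
Y: hit
M: hit
S: fault, evict H, frames [Y, M, S]
Y: hit
A: fault, evict M, frames [S, Y, A]
M: fault, evict S, frames [Y, A, M]
A: hit
M: hit
Y: hit
M: hit
Y: hit
M: hit

{A, M, Y}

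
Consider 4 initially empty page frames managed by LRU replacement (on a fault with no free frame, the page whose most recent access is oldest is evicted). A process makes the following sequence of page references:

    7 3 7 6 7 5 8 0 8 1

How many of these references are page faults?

7

7: miss, frames {7}
3: miss, frames {7,3}
7: hit
6: miss, frames {3,7,6}
7: hit
5: miss, frames {3,6,7,5}
8: miss, evict 3, frames {6,7,5,8}
0: miss, evict 6, frames {7,5,8,0}
8: hit
1: miss, evict 7, frames {5,0,8,1}
Page faults: 7.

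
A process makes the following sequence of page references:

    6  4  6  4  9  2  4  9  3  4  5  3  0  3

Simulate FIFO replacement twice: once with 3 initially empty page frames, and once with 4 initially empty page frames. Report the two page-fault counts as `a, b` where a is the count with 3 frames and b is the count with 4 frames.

3 frames: F F . . F F . . F F F . F F → 9 faults.
4 frames: F F . . F F . . F . F . F . → 7 faults.
7 < 9: adding a frame reduced faults, as is typical.

9, 7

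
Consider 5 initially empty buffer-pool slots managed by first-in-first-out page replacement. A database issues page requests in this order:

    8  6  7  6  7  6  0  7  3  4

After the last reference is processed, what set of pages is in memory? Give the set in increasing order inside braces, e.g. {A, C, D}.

8 → fault, frames (8)
6 → fault, frames (8 6)
7 → fault, frames (8 6 7)
6 → hit
7 → hit
6 → hit
0 → fault, frames (8 6 7 0)
7 → hit
3 → fault, frames (8 6 7 0 3)
4 → fault, evict 8, frames (6 7 0 3 4)

{0, 3, 4, 6, 7}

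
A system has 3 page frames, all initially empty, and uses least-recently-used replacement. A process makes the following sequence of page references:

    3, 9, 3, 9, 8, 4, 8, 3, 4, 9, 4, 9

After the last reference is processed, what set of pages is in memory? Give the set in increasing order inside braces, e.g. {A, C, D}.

3 → fault, frames {3}
9 → fault, frames {3,9}
3 → hit
9 → hit
8 → fault, frames {3,9,8}
4 → fault, evict 3, frames {9,8,4}
8 → hit
3 → fault, evict 9, frames {4,8,3}
4 → hit
9 → fault, evict 8, frames {3,4,9}
4 → hit
9 → hit

{3, 4, 9}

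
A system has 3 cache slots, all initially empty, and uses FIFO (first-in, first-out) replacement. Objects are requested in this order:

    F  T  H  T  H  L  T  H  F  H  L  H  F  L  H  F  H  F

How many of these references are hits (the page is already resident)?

13

F -> fault, frames {F}
T -> fault, frames {F,T}
H -> fault, frames {F,T,H}
T -> hit
H -> hit
L -> fault, evict F, frames {T,H,L}
T -> hit
H -> hit
F -> fault, evict T, frames {H,L,F}
H -> hit
L -> hit
H -> hit
F -> hit
L -> hit
H -> hit
F -> hit
H -> hit
F -> hit
Hits: 13.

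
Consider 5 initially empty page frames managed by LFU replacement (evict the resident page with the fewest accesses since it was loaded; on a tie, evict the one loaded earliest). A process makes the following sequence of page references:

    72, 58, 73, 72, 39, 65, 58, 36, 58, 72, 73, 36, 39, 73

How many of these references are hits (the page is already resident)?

72: fault, frames [72]
58: fault, frames [72, 58]
73: fault, frames [72, 58, 73]
72: hit
39: fault, frames [72, 58, 73, 39]
65: fault, frames [72, 58, 73, 39, 65]
58: hit
36: fault, evict 73, frames [72, 58, 39, 65, 36]
58: hit
72: hit
73: fault, evict 39, frames [72, 58, 65, 36, 73]
36: hit
39: fault, evict 65, frames [72, 58, 36, 73, 39]
73: hit
Hits: 6.

6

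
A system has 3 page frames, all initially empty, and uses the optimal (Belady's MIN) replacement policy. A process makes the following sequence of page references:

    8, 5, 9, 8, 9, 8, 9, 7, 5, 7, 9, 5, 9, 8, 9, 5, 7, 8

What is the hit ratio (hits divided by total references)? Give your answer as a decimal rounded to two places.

0.67

8: fault, frames (8)
5: fault, frames (8 5)
9: fault, frames (8 5 9)
8: hit
9: hit
8: hit
9: hit
7: fault, evict 8, frames (5 9 7)
5: hit
7: hit
9: hit
5: hit
9: hit
8: fault, evict 7, frames (5 9 8)
9: hit
5: hit
7: fault, evict 9, frames (5 8 7)
8: hit
Hits: 12 of 18 references → 12/18 = 0.6667.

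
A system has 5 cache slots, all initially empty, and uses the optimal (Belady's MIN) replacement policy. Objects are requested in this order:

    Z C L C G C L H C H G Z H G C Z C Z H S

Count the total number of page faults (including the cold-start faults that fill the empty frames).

Z: fault, frames {Z}
C: fault, frames {Z,C}
L: fault, frames {Z,C,L}
C: hit
G: fault, frames {Z,C,L,G}
C: hit
L: hit
H: fault, frames {Z,C,L,G,H}
C: hit
H: hit
G: hit
Z: hit
H: hit
G: hit
C: hit
Z: hit
C: hit
Z: hit
H: hit
S: fault, evict H, frames {Z,C,L,G,S}
Page faults: 6.

6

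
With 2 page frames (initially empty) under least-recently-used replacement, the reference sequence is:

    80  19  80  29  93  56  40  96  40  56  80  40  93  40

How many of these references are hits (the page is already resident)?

3

80 -> miss, frames {80}
19 -> miss, frames {80,19}
80 -> hit
29 -> miss, evict 19, frames {80,29}
93 -> miss, evict 80, frames {29,93}
56 -> miss, evict 29, frames {93,56}
40 -> miss, evict 93, frames {56,40}
96 -> miss, evict 56, frames {40,96}
40 -> hit
56 -> miss, evict 96, frames {40,56}
80 -> miss, evict 40, frames {56,80}
40 -> miss, evict 56, frames {80,40}
93 -> miss, evict 80, frames {40,93}
40 -> hit
Hits: 3.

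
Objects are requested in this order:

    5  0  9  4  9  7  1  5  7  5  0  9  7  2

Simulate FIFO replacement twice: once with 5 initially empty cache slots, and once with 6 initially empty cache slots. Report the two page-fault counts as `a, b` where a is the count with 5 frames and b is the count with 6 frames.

10, 7

5 frames: F F F F . F F F . . F F . F → 10 faults.
6 frames: F F F F . F F . . . . . . F → 7 faults.
7 < 10: adding a frame reduced faults, as is typical.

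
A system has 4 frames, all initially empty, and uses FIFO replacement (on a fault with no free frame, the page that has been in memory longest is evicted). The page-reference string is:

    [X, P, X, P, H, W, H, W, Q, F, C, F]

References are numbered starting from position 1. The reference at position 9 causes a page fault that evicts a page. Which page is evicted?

X

pos 1: X: fault, frames (X)
pos 2: P: fault, frames (X P)
pos 3: X: hit
pos 4: P: hit
pos 5: H: fault, frames (X P H)
pos 6: W: fault, frames (X P H W)
pos 7: H: hit
pos 8: W: hit
pos 9: Q: fault, evict X, frames (P H W Q)
At position 9, page X is evicted.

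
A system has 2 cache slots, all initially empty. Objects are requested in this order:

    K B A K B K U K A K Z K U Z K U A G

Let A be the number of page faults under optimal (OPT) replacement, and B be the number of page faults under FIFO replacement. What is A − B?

Under OPT: F F F . F . F . F . F . F . F . F F → 11 faults.
Under FIFO: F F F F F . F F F . F F F F F F F F → 16 faults.
A − B = 11 − 16 = -5.

-5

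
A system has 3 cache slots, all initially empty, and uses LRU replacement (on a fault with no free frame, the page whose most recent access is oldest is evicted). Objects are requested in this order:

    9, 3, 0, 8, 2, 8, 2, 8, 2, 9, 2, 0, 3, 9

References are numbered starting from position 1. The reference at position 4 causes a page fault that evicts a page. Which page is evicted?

pos 1: 9: fault, frames {9}
pos 2: 3: fault, frames {9,3}
pos 3: 0: fault, frames {9,3,0}
pos 4: 8: fault, evict 9, frames {3,0,8}
At position 4, page 9 is evicted.

9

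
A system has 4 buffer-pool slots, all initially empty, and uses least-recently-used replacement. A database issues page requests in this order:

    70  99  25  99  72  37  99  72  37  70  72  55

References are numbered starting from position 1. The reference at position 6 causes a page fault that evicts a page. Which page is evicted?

70

pos 1: 70 -> fault, frames [70]
pos 2: 99 -> fault, frames [70, 99]
pos 3: 25 -> fault, frames [70, 99, 25]
pos 4: 99 -> hit
pos 5: 72 -> fault, frames [70, 25, 99, 72]
pos 6: 37 -> fault, evict 70, frames [25, 99, 72, 37]
At position 6, page 70 is evicted.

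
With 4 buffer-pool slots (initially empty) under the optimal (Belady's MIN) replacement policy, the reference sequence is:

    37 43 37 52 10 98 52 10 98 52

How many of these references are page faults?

5

37 → fault, frames {37}
43 → fault, frames {37,43}
37 → hit
52 → fault, frames {37,43,52}
10 → fault, frames {37,43,52,10}
98 → fault, evict 43, frames {37,52,10,98}
52 → hit
10 → hit
98 → hit
52 → hit
Page faults: 5.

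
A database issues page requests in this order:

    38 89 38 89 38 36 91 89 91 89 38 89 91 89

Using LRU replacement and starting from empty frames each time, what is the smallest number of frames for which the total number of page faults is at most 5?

4

f=1: 14 faults
f=2: 7 faults
f=3: 6 faults
f=4: 4 faults
Smallest f with faults ≤ 5 is 4.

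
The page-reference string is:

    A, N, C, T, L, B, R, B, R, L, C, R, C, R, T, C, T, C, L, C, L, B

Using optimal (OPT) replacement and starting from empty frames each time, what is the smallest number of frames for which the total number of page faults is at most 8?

f=1: 22 faults
f=2: 12 faults
f=3: 10 faults
f=4: 8 faults
f=5: 7 faults
f=6: 7 faults
f=7: 7 faults
Smallest f with faults ≤ 8 is 4.

4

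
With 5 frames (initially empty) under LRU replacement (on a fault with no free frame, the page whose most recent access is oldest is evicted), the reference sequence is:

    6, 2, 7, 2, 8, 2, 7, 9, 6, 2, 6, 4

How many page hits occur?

6

6 -> fault, frames {6}
2 -> fault, frames {6,2}
7 -> fault, frames {6,2,7}
2 -> hit
8 -> fault, frames {6,7,2,8}
2 -> hit
7 -> hit
9 -> fault, frames {6,8,2,7,9}
6 -> hit
2 -> hit
6 -> hit
4 -> fault, evict 8, frames {7,9,2,6,4}
Hits: 6.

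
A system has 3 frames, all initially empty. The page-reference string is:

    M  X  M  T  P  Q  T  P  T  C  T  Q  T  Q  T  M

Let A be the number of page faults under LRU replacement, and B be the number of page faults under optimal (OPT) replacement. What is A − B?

1

Under LRU: F F . F F F . . . F . F . . . F → 8 faults.
Under OPT: F F . F F F . . . F . . . . . F → 7 faults.
A − B = 8 − 7 = 1.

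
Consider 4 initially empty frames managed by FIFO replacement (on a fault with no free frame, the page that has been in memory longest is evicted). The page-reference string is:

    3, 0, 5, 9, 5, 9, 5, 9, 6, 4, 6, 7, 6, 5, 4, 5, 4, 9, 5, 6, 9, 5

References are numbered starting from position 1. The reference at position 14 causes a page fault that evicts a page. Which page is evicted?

pos 1: 3 → fault, frames (3)
pos 2: 0 → fault, frames (3 0)
pos 3: 5 → fault, frames (3 0 5)
pos 4: 9 → fault, frames (3 0 5 9)
pos 5: 5 → hit
pos 6: 9 → hit
pos 7: 5 → hit
pos 8: 9 → hit
pos 9: 6 → fault, evict 3, frames (0 5 9 6)
pos 10: 4 → fault, evict 0, frames (5 9 6 4)
pos 11: 6 → hit
pos 12: 7 → fault, evict 5, frames (9 6 4 7)
pos 13: 6 → hit
pos 14: 5 → fault, evict 9, frames (6 4 7 5)
At position 14, page 9 is evicted.

9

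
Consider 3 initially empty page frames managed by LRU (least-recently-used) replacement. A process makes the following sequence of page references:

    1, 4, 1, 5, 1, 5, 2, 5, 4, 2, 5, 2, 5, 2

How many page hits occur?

9

1 → fault, frames [1]
4 → fault, frames [1, 4]
1 → hit
5 → fault, frames [4, 1, 5]
1 → hit
5 → hit
2 → fault, evict 4, frames [1, 5, 2]
5 → hit
4 → fault, evict 1, frames [2, 5, 4]
2 → hit
5 → hit
2 → hit
5 → hit
2 → hit
Hits: 9.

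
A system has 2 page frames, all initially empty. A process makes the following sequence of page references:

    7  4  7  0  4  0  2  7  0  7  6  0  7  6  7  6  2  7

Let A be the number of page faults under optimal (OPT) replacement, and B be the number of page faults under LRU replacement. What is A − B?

Under OPT: F F . F . . F F . . F . F . . . F . → 8 faults.
Under LRU: F F . F F . F F F . F F F F . . F F → 13 faults.
A − B = 8 − 13 = -5.

-5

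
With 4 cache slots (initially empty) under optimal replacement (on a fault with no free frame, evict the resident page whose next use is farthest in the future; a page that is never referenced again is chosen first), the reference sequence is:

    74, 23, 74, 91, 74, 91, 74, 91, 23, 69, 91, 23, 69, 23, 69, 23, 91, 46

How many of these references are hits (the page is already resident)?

13

74 → miss, frames [74]
23 → miss, frames [74, 23]
74 → hit
91 → miss, frames [74, 23, 91]
74 → hit
91 → hit
74 → hit
91 → hit
23 → hit
69 → miss, frames [74, 23, 91, 69]
91 → hit
23 → hit
69 → hit
23 → hit
69 → hit
23 → hit
91 → hit
46 → miss, evict 69, frames [74, 23, 91, 46]
Hits: 13.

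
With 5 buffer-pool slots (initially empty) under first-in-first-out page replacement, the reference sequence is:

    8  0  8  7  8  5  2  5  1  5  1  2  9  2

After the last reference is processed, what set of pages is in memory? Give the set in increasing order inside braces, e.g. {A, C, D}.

8 -> miss, frames [8]
0 -> miss, frames [8, 0]
8 -> hit
7 -> miss, frames [8, 0, 7]
8 -> hit
5 -> miss, frames [8, 0, 7, 5]
2 -> miss, frames [8, 0, 7, 5, 2]
5 -> hit
1 -> miss, evict 8, frames [0, 7, 5, 2, 1]
5 -> hit
1 -> hit
2 -> hit
9 -> miss, evict 0, frames [7, 5, 2, 1, 9]
2 -> hit

{1, 2, 5, 7, 9}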